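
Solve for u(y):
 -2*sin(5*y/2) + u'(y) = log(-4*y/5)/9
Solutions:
 u(y) = C1 + y*log(-y)/9 - y*log(5)/9 - y/9 + 2*y*log(2)/9 - 4*cos(5*y/2)/5


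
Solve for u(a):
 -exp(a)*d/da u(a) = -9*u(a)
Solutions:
 u(a) = C1*exp(-9*exp(-a))


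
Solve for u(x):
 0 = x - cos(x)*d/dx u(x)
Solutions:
 u(x) = C1 + Integral(x/cos(x), x)


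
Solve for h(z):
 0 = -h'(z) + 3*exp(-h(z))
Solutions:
 h(z) = log(C1 + 3*z)


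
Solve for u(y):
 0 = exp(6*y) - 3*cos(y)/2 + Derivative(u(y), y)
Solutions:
 u(y) = C1 - exp(6*y)/6 + 3*sin(y)/2


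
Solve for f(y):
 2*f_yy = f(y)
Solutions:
 f(y) = C1*exp(-sqrt(2)*y/2) + C2*exp(sqrt(2)*y/2)


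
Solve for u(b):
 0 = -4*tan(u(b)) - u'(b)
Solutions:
 u(b) = pi - asin(C1*exp(-4*b))
 u(b) = asin(C1*exp(-4*b))


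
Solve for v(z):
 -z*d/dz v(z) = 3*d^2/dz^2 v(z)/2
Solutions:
 v(z) = C1 + C2*erf(sqrt(3)*z/3)


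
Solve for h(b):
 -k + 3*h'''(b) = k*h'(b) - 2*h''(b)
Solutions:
 h(b) = C1 + C2*exp(b*(sqrt(3*k + 1) - 1)/3) + C3*exp(-b*(sqrt(3*k + 1) + 1)/3) - b


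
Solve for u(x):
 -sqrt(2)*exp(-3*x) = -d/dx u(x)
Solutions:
 u(x) = C1 - sqrt(2)*exp(-3*x)/3


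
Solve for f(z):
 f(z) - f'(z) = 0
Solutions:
 f(z) = C1*exp(z)


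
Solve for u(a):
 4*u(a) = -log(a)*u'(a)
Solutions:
 u(a) = C1*exp(-4*li(a))


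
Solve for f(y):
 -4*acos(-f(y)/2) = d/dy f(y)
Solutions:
 Integral(1/acos(-_y/2), (_y, f(y))) = C1 - 4*y


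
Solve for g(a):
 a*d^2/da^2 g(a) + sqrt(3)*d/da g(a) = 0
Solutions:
 g(a) = C1 + C2*a^(1 - sqrt(3))


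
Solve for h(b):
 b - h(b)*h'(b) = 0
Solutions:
 h(b) = -sqrt(C1 + b^2)
 h(b) = sqrt(C1 + b^2)


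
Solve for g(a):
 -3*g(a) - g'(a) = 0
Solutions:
 g(a) = C1*exp(-3*a)


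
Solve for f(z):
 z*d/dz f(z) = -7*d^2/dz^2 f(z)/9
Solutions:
 f(z) = C1 + C2*erf(3*sqrt(14)*z/14)


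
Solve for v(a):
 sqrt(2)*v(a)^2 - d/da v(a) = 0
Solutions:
 v(a) = -1/(C1 + sqrt(2)*a)


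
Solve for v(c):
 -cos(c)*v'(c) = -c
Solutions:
 v(c) = C1 + Integral(c/cos(c), c)


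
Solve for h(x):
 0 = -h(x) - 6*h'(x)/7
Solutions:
 h(x) = C1*exp(-7*x/6)


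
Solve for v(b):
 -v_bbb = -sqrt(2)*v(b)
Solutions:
 v(b) = C3*exp(2^(1/6)*b) + (C1*sin(2^(1/6)*sqrt(3)*b/2) + C2*cos(2^(1/6)*sqrt(3)*b/2))*exp(-2^(1/6)*b/2)


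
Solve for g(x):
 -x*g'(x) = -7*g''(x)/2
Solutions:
 g(x) = C1 + C2*erfi(sqrt(7)*x/7)


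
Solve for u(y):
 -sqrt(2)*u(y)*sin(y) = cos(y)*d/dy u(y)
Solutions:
 u(y) = C1*cos(y)^(sqrt(2))


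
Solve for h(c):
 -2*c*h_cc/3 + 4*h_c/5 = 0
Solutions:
 h(c) = C1 + C2*c^(11/5)


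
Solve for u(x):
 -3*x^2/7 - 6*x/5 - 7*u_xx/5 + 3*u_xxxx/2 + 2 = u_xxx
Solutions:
 u(x) = C1 + C2*x + C3*exp(x*(5 - sqrt(235))/15) + C4*exp(x*(5 + sqrt(235))/15) - 5*x^4/196 - 24*x^3/343 + 2575*x^2/4802


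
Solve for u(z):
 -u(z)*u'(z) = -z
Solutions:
 u(z) = -sqrt(C1 + z^2)
 u(z) = sqrt(C1 + z^2)


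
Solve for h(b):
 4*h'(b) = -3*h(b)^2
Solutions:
 h(b) = 4/(C1 + 3*b)


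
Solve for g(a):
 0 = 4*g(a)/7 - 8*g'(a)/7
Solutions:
 g(a) = C1*exp(a/2)


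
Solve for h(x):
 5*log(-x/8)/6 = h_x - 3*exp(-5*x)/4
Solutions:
 h(x) = C1 + 5*x*log(-x)/6 + 5*x*(-3*log(2) - 1)/6 - 3*exp(-5*x)/20


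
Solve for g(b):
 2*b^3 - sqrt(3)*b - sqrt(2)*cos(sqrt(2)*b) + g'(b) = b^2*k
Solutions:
 g(b) = C1 - b^4/2 + b^3*k/3 + sqrt(3)*b^2/2 + sin(sqrt(2)*b)


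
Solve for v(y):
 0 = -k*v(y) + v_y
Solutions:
 v(y) = C1*exp(k*y)


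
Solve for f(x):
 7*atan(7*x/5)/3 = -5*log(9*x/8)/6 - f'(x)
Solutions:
 f(x) = C1 - 5*x*log(x)/6 - 7*x*atan(7*x/5)/3 - 5*x*log(3)/3 + 5*x/6 + 5*x*log(2)/2 + 5*log(49*x^2 + 25)/6


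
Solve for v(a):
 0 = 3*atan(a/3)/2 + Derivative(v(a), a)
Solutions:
 v(a) = C1 - 3*a*atan(a/3)/2 + 9*log(a^2 + 9)/4


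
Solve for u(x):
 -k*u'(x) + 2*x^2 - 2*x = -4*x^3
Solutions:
 u(x) = C1 + x^4/k + 2*x^3/(3*k) - x^2/k


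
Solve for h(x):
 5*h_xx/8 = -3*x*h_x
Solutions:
 h(x) = C1 + C2*erf(2*sqrt(15)*x/5)


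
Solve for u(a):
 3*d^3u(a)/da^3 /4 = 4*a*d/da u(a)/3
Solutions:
 u(a) = C1 + Integral(C2*airyai(2*6^(1/3)*a/3) + C3*airybi(2*6^(1/3)*a/3), a)


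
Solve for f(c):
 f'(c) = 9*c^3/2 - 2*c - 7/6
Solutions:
 f(c) = C1 + 9*c^4/8 - c^2 - 7*c/6


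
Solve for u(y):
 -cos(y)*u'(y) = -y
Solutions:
 u(y) = C1 + Integral(y/cos(y), y)


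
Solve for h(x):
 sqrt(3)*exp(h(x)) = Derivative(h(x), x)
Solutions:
 h(x) = log(-1/(C1 + sqrt(3)*x))


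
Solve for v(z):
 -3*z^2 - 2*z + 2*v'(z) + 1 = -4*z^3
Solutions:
 v(z) = C1 - z^4/2 + z^3/2 + z^2/2 - z/2


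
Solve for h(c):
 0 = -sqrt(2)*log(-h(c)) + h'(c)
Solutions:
 -li(-h(c)) = C1 + sqrt(2)*c


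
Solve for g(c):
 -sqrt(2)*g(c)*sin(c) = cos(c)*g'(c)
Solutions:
 g(c) = C1*cos(c)^(sqrt(2))


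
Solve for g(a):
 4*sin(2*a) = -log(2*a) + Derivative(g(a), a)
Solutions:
 g(a) = C1 + a*log(a) - a + a*log(2) - 2*cos(2*a)


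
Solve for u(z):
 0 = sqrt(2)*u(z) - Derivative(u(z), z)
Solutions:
 u(z) = C1*exp(sqrt(2)*z)


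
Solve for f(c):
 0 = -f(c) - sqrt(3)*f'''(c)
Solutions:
 f(c) = C3*exp(-3^(5/6)*c/3) + (C1*sin(3^(1/3)*c/2) + C2*cos(3^(1/3)*c/2))*exp(3^(5/6)*c/6)


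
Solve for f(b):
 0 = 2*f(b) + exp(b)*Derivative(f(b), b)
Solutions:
 f(b) = C1*exp(2*exp(-b))


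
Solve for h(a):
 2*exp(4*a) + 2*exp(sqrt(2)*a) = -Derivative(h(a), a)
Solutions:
 h(a) = C1 - exp(4*a)/2 - sqrt(2)*exp(sqrt(2)*a)


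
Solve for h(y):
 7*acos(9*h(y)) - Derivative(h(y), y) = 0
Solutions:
 Integral(1/acos(9*_y), (_y, h(y))) = C1 + 7*y


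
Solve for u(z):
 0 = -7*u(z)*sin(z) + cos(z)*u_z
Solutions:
 u(z) = C1/cos(z)^7


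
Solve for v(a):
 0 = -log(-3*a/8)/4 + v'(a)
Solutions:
 v(a) = C1 + a*log(-a)/4 + a*(-3*log(2) - 1 + log(3))/4


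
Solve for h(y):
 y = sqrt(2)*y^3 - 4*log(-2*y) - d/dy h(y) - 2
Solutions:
 h(y) = C1 + sqrt(2)*y^4/4 - y^2/2 - 4*y*log(-y) + 2*y*(1 - 2*log(2))


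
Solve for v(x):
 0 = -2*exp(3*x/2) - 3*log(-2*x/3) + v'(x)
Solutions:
 v(x) = C1 + 3*x*log(-x) + 3*x*(-log(3) - 1 + log(2)) + 4*exp(3*x/2)/3


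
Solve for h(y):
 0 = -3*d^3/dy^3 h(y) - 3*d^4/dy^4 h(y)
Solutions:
 h(y) = C1 + C2*y + C3*y^2 + C4*exp(-y)


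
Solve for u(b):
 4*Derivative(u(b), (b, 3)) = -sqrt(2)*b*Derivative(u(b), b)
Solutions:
 u(b) = C1 + Integral(C2*airyai(-sqrt(2)*b/2) + C3*airybi(-sqrt(2)*b/2), b)


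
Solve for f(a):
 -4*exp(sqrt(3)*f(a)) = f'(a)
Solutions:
 f(a) = sqrt(3)*(2*log(1/(C1 + 4*a)) - log(3))/6


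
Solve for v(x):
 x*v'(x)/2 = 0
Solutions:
 v(x) = C1


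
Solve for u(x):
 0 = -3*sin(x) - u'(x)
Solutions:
 u(x) = C1 + 3*cos(x)


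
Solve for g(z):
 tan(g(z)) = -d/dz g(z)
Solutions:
 g(z) = pi - asin(C1*exp(-z))
 g(z) = asin(C1*exp(-z))


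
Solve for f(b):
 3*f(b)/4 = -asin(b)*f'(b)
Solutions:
 f(b) = C1*exp(-3*Integral(1/asin(b), b)/4)


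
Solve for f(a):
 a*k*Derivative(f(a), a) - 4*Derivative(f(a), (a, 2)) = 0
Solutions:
 f(a) = Piecewise((-sqrt(2)*sqrt(pi)*C1*erf(sqrt(2)*a*sqrt(-k)/4)/sqrt(-k) - C2, (k > 0) | (k < 0)), (-C1*a - C2, True))


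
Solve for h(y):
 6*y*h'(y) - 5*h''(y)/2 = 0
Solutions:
 h(y) = C1 + C2*erfi(sqrt(30)*y/5)


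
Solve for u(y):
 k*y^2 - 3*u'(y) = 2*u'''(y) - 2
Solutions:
 u(y) = C1 + C2*sin(sqrt(6)*y/2) + C3*cos(sqrt(6)*y/2) + k*y^3/9 - 4*k*y/9 + 2*y/3


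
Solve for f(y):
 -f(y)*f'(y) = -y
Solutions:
 f(y) = -sqrt(C1 + y^2)
 f(y) = sqrt(C1 + y^2)


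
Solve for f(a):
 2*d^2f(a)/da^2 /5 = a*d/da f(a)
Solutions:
 f(a) = C1 + C2*erfi(sqrt(5)*a/2)


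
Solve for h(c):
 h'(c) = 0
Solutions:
 h(c) = C1


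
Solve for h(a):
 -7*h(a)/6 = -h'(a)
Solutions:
 h(a) = C1*exp(7*a/6)


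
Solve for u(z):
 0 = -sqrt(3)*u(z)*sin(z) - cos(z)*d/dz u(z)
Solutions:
 u(z) = C1*cos(z)^(sqrt(3))


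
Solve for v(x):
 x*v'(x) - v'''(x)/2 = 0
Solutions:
 v(x) = C1 + Integral(C2*airyai(2^(1/3)*x) + C3*airybi(2^(1/3)*x), x)


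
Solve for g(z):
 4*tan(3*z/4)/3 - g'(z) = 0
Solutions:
 g(z) = C1 - 16*log(cos(3*z/4))/9


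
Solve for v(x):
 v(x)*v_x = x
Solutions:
 v(x) = -sqrt(C1 + x^2)
 v(x) = sqrt(C1 + x^2)


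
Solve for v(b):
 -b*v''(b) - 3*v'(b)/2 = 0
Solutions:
 v(b) = C1 + C2/sqrt(b)


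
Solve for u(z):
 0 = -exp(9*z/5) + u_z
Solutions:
 u(z) = C1 + 5*exp(9*z/5)/9


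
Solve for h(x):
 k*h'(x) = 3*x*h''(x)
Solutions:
 h(x) = C1 + x^(re(k)/3 + 1)*(C2*sin(log(x)*Abs(im(k))/3) + C3*cos(log(x)*im(k)/3))


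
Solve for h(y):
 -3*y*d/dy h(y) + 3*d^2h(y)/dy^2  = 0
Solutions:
 h(y) = C1 + C2*erfi(sqrt(2)*y/2)


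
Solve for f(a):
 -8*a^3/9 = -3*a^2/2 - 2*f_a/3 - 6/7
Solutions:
 f(a) = C1 + a^4/3 - 3*a^3/4 - 9*a/7


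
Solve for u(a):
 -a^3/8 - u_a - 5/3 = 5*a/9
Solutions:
 u(a) = C1 - a^4/32 - 5*a^2/18 - 5*a/3


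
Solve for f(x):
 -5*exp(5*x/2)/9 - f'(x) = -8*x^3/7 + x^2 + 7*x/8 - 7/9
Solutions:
 f(x) = C1 + 2*x^4/7 - x^3/3 - 7*x^2/16 + 7*x/9 - 2*exp(5*x/2)/9


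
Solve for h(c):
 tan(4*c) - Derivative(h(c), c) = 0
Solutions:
 h(c) = C1 - log(cos(4*c))/4


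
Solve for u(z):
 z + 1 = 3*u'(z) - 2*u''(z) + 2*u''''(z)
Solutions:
 u(z) = C1 + C2*exp(6^(1/3)*z*(2*6^(1/3)/(sqrt(681) + 27)^(1/3) + (sqrt(681) + 27)^(1/3))/12)*sin(2^(1/3)*3^(1/6)*z*(-3^(2/3)*(sqrt(681) + 27)^(1/3) + 6*2^(1/3)/(sqrt(681) + 27)^(1/3))/12) + C3*exp(6^(1/3)*z*(2*6^(1/3)/(sqrt(681) + 27)^(1/3) + (sqrt(681) + 27)^(1/3))/12)*cos(2^(1/3)*3^(1/6)*z*(-3^(2/3)*(sqrt(681) + 27)^(1/3) + 6*2^(1/3)/(sqrt(681) + 27)^(1/3))/12) + C4*exp(-6^(1/3)*z*(2*6^(1/3)/(sqrt(681) + 27)^(1/3) + (sqrt(681) + 27)^(1/3))/6) + z^2/6 + 5*z/9


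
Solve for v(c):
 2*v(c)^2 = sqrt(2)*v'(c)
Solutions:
 v(c) = -1/(C1 + sqrt(2)*c)


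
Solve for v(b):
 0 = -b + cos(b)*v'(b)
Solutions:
 v(b) = C1 + Integral(b/cos(b), b)


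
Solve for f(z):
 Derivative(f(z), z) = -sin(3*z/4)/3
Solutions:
 f(z) = C1 + 4*cos(3*z/4)/9


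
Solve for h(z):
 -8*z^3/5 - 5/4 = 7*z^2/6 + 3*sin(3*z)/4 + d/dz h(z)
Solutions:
 h(z) = C1 - 2*z^4/5 - 7*z^3/18 - 5*z/4 + cos(3*z)/4


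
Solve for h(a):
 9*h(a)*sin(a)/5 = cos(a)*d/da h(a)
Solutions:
 h(a) = C1/cos(a)^(9/5)


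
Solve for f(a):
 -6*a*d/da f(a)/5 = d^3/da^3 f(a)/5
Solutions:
 f(a) = C1 + Integral(C2*airyai(-6^(1/3)*a) + C3*airybi(-6^(1/3)*a), a)


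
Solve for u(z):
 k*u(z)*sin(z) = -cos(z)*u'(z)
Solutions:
 u(z) = C1*exp(k*log(cos(z)))


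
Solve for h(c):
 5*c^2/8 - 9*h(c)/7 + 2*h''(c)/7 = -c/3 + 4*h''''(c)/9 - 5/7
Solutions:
 h(c) = 35*c^2/72 + 7*c/27 + (C1*sin(3*sqrt(2)*7^(3/4)*c*sin(atan(3*sqrt(3))/2)/14) + C2*cos(3*sqrt(2)*7^(3/4)*c*sin(atan(3*sqrt(3))/2)/14))*exp(-3*sqrt(2)*7^(3/4)*c*cos(atan(3*sqrt(3))/2)/14) + (C3*sin(3*sqrt(2)*7^(3/4)*c*sin(atan(3*sqrt(3))/2)/14) + C4*cos(3*sqrt(2)*7^(3/4)*c*sin(atan(3*sqrt(3))/2)/14))*exp(3*sqrt(2)*7^(3/4)*c*cos(atan(3*sqrt(3))/2)/14) + 125/162


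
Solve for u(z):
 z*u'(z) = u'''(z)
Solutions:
 u(z) = C1 + Integral(C2*airyai(z) + C3*airybi(z), z)


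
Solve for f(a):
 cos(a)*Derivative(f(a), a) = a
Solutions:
 f(a) = C1 + Integral(a/cos(a), a)


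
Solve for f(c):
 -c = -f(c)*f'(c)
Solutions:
 f(c) = -sqrt(C1 + c^2)
 f(c) = sqrt(C1 + c^2)


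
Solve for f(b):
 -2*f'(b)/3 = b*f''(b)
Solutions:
 f(b) = C1 + C2*b^(1/3)


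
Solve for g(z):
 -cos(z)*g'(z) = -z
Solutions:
 g(z) = C1 + Integral(z/cos(z), z)


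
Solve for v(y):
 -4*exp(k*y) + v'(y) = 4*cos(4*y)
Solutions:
 v(y) = C1 + sin(4*y) + 4*exp(k*y)/k


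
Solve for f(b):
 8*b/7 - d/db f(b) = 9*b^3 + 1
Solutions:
 f(b) = C1 - 9*b^4/4 + 4*b^2/7 - b


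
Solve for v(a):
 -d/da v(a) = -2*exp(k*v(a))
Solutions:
 v(a) = Piecewise((log(-1/(C1*k + 2*a*k))/k, Ne(k, 0)), (nan, True))
 v(a) = Piecewise((C1 + 2*a, Eq(k, 0)), (nan, True))


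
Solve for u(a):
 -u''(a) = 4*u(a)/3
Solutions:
 u(a) = C1*sin(2*sqrt(3)*a/3) + C2*cos(2*sqrt(3)*a/3)


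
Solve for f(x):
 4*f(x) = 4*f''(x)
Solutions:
 f(x) = C1*exp(-x) + C2*exp(x)


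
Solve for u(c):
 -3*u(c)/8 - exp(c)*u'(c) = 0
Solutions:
 u(c) = C1*exp(3*exp(-c)/8)


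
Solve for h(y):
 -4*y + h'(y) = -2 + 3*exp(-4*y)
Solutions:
 h(y) = C1 + 2*y^2 - 2*y - 3*exp(-4*y)/4


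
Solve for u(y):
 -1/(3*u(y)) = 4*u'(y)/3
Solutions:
 u(y) = -sqrt(C1 - 2*y)/2
 u(y) = sqrt(C1 - 2*y)/2


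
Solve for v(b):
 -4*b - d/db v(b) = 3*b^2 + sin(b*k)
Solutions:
 v(b) = C1 - b^3 - 2*b^2 + cos(b*k)/k


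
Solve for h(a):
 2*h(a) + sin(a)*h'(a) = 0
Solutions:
 h(a) = C1*(cos(a) + 1)/(cos(a) - 1)


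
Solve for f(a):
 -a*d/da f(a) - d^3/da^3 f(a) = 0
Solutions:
 f(a) = C1 + Integral(C2*airyai(-a) + C3*airybi(-a), a)


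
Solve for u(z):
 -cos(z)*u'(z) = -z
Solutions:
 u(z) = C1 + Integral(z/cos(z), z)


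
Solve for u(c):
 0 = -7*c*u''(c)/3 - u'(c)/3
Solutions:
 u(c) = C1 + C2*c^(6/7)


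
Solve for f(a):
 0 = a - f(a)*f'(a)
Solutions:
 f(a) = -sqrt(C1 + a^2)
 f(a) = sqrt(C1 + a^2)


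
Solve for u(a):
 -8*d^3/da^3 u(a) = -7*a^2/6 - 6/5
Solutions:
 u(a) = C1 + C2*a + C3*a^2 + 7*a^5/2880 + a^3/40


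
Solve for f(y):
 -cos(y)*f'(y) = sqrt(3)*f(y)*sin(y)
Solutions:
 f(y) = C1*cos(y)^(sqrt(3))


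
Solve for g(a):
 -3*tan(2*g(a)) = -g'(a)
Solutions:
 g(a) = -asin(C1*exp(6*a))/2 + pi/2
 g(a) = asin(C1*exp(6*a))/2


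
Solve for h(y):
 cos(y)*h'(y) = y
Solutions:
 h(y) = C1 + Integral(y/cos(y), y)


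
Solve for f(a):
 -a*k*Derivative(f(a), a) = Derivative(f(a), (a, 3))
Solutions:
 f(a) = C1 + Integral(C2*airyai(a*(-k)^(1/3)) + C3*airybi(a*(-k)^(1/3)), a)


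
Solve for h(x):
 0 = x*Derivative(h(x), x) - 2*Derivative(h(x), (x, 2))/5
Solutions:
 h(x) = C1 + C2*erfi(sqrt(5)*x/2)


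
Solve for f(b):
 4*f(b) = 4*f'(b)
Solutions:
 f(b) = C1*exp(b)


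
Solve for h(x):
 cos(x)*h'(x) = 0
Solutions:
 h(x) = C1


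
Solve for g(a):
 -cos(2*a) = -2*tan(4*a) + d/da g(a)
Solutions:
 g(a) = C1 - log(cos(4*a))/2 - sin(2*a)/2


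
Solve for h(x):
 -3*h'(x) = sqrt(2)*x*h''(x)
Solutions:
 h(x) = C1 + C2*x^(1 - 3*sqrt(2)/2)


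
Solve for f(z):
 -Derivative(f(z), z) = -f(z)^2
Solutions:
 f(z) = -1/(C1 + z)


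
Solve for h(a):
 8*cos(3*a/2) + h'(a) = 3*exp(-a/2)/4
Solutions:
 h(a) = C1 - 16*sin(3*a/2)/3 - 3*exp(-a/2)/2


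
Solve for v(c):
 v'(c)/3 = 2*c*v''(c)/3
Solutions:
 v(c) = C1 + C2*c^(3/2)


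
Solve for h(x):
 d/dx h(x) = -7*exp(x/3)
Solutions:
 h(x) = C1 - 21*exp(x/3)


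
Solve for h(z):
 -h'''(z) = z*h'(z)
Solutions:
 h(z) = C1 + Integral(C2*airyai(-z) + C3*airybi(-z), z)


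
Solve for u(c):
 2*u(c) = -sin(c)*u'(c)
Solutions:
 u(c) = C1*(cos(c) + 1)/(cos(c) - 1)


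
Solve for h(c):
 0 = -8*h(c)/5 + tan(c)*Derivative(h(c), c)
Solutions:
 h(c) = C1*sin(c)^(8/5)


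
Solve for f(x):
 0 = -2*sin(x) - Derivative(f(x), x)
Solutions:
 f(x) = C1 + 2*cos(x)


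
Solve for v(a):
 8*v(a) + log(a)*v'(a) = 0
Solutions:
 v(a) = C1*exp(-8*li(a))


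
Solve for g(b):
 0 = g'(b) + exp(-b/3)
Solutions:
 g(b) = C1 + 3*exp(-b/3)


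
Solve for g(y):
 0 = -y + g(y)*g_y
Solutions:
 g(y) = -sqrt(C1 + y^2)
 g(y) = sqrt(C1 + y^2)


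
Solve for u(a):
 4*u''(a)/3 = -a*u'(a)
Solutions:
 u(a) = C1 + C2*erf(sqrt(6)*a/4)


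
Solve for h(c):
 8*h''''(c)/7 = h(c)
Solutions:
 h(c) = C1*exp(-14^(1/4)*c/2) + C2*exp(14^(1/4)*c/2) + C3*sin(14^(1/4)*c/2) + C4*cos(14^(1/4)*c/2)


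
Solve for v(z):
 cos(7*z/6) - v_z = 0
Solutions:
 v(z) = C1 + 6*sin(7*z/6)/7


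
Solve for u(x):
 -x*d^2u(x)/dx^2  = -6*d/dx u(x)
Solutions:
 u(x) = C1 + C2*x^7


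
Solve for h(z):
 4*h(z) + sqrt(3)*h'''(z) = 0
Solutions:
 h(z) = C3*exp(-2^(2/3)*3^(5/6)*z/3) + (C1*sin(2^(2/3)*3^(1/3)*z/2) + C2*cos(2^(2/3)*3^(1/3)*z/2))*exp(2^(2/3)*3^(5/6)*z/6)


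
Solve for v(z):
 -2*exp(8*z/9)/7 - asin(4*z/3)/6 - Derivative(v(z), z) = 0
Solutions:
 v(z) = C1 - z*asin(4*z/3)/6 - sqrt(9 - 16*z^2)/24 - 9*exp(8*z/9)/28


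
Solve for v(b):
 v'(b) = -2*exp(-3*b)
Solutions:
 v(b) = C1 + 2*exp(-3*b)/3


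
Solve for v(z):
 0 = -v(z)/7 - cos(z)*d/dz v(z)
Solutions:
 v(z) = C1*(sin(z) - 1)^(1/14)/(sin(z) + 1)^(1/14)


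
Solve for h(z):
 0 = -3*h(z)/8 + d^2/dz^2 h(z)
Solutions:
 h(z) = C1*exp(-sqrt(6)*z/4) + C2*exp(sqrt(6)*z/4)


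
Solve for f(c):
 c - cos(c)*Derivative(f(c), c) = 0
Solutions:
 f(c) = C1 + Integral(c/cos(c), c)


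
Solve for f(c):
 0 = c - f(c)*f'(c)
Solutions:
 f(c) = -sqrt(C1 + c^2)
 f(c) = sqrt(C1 + c^2)


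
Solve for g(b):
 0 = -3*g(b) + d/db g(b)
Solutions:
 g(b) = C1*exp(3*b)


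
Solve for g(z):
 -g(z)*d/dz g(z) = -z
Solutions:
 g(z) = -sqrt(C1 + z^2)
 g(z) = sqrt(C1 + z^2)


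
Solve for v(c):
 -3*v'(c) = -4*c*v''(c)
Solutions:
 v(c) = C1 + C2*c^(7/4)


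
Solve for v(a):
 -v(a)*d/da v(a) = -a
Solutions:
 v(a) = -sqrt(C1 + a^2)
 v(a) = sqrt(C1 + a^2)


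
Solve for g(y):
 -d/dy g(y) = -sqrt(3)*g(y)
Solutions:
 g(y) = C1*exp(sqrt(3)*y)


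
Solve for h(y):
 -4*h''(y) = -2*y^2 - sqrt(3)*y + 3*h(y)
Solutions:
 h(y) = C1*sin(sqrt(3)*y/2) + C2*cos(sqrt(3)*y/2) + 2*y^2/3 + sqrt(3)*y/3 - 16/9


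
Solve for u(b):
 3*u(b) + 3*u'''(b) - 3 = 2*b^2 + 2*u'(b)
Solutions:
 u(b) = C1*exp(2^(1/3)*b*(4/(sqrt(697) + 27)^(1/3) + 2^(1/3)*(sqrt(697) + 27)^(1/3))/12)*sin(2^(1/3)*sqrt(3)*b*(-2^(1/3)*(sqrt(697) + 27)^(1/3) + 4/(sqrt(697) + 27)^(1/3))/12) + C2*exp(2^(1/3)*b*(4/(sqrt(697) + 27)^(1/3) + 2^(1/3)*(sqrt(697) + 27)^(1/3))/12)*cos(2^(1/3)*sqrt(3)*b*(-2^(1/3)*(sqrt(697) + 27)^(1/3) + 4/(sqrt(697) + 27)^(1/3))/12) + C3*exp(-2^(1/3)*b*(4/(sqrt(697) + 27)^(1/3) + 2^(1/3)*(sqrt(697) + 27)^(1/3))/6) + 2*b^2/3 + 8*b/9 + 43/27


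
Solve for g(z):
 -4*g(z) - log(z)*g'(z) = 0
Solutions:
 g(z) = C1*exp(-4*li(z))


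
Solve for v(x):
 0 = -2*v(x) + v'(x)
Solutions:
 v(x) = C1*exp(2*x)


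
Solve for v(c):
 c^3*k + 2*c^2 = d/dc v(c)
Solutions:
 v(c) = C1 + c^4*k/4 + 2*c^3/3


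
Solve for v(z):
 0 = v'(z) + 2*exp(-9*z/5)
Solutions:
 v(z) = C1 + 10*exp(-9*z/5)/9


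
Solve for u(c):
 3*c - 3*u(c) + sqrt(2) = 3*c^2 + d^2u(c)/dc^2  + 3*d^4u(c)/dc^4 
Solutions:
 u(c) = -c^2 + c + (C1*sin(c*cos(atan(sqrt(35))/2)) + C2*cos(c*cos(atan(sqrt(35))/2)))*exp(-c*sin(atan(sqrt(35))/2)) + (C3*sin(c*cos(atan(sqrt(35))/2)) + C4*cos(c*cos(atan(sqrt(35))/2)))*exp(c*sin(atan(sqrt(35))/2)) + sqrt(2)/3 + 2/3


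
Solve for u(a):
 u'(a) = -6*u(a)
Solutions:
 u(a) = C1*exp(-6*a)


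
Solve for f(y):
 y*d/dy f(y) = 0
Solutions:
 f(y) = C1


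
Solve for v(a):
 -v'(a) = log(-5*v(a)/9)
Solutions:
 Integral(1/(log(-_y) - 2*log(3) + log(5)), (_y, v(a))) = C1 - a


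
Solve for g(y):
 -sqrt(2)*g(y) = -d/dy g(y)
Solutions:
 g(y) = C1*exp(sqrt(2)*y)


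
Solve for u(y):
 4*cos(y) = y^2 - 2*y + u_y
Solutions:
 u(y) = C1 - y^3/3 + y^2 + 4*sin(y)


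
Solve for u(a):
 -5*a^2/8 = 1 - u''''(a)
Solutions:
 u(a) = C1 + C2*a + C3*a^2 + C4*a^3 + a^6/576 + a^4/24


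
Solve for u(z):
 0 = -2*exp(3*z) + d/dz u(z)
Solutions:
 u(z) = C1 + 2*exp(3*z)/3


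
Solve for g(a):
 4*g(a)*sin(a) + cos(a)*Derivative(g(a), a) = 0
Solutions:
 g(a) = C1*cos(a)^4


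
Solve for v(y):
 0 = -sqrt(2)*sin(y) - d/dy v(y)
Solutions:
 v(y) = C1 + sqrt(2)*cos(y)


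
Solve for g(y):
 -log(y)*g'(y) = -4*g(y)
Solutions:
 g(y) = C1*exp(4*li(y))


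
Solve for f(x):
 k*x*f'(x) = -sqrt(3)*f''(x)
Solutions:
 f(x) = Piecewise((-sqrt(2)*3^(1/4)*sqrt(pi)*C1*erf(sqrt(2)*3^(3/4)*sqrt(k)*x/6)/(2*sqrt(k)) - C2, (k > 0) | (k < 0)), (-C1*x - C2, True))


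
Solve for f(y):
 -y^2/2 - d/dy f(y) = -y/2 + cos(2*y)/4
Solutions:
 f(y) = C1 - y^3/6 + y^2/4 - sin(2*y)/8


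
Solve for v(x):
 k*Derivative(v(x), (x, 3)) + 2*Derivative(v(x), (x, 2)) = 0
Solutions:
 v(x) = C1 + C2*x + C3*exp(-2*x/k)


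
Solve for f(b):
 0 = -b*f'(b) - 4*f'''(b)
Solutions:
 f(b) = C1 + Integral(C2*airyai(-2^(1/3)*b/2) + C3*airybi(-2^(1/3)*b/2), b)


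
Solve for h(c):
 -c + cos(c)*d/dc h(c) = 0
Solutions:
 h(c) = C1 + Integral(c/cos(c), c)


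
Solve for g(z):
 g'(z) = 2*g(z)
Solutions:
 g(z) = C1*exp(2*z)


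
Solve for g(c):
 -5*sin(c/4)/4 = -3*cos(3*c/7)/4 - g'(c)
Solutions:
 g(c) = C1 - 7*sin(3*c/7)/4 - 5*cos(c/4)


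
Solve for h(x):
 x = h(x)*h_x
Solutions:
 h(x) = -sqrt(C1 + x^2)
 h(x) = sqrt(C1 + x^2)


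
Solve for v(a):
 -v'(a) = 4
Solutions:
 v(a) = C1 - 4*a


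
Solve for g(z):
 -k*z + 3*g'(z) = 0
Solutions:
 g(z) = C1 + k*z^2/6


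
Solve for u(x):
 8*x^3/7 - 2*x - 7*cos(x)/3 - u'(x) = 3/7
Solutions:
 u(x) = C1 + 2*x^4/7 - x^2 - 3*x/7 - 7*sin(x)/3


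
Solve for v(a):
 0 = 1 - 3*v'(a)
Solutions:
 v(a) = C1 + a/3


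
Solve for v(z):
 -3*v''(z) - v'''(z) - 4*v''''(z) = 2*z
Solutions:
 v(z) = C1 + C2*z - z^3/9 + z^2/9 + (C3*sin(sqrt(47)*z/8) + C4*cos(sqrt(47)*z/8))*exp(-z/8)


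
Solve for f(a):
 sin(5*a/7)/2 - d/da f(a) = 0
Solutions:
 f(a) = C1 - 7*cos(5*a/7)/10


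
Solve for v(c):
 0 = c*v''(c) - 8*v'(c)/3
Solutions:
 v(c) = C1 + C2*c^(11/3)


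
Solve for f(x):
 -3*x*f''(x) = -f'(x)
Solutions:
 f(x) = C1 + C2*x^(4/3)


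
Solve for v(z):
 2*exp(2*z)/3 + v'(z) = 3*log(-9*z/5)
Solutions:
 v(z) = C1 + 3*z*log(-z) + 3*z*(-log(5) - 1 + 2*log(3)) - exp(2*z)/3


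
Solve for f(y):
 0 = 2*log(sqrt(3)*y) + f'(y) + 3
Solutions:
 f(y) = C1 - 2*y*log(y) - y*log(3) - y


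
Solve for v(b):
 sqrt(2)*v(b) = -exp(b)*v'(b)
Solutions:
 v(b) = C1*exp(sqrt(2)*exp(-b))


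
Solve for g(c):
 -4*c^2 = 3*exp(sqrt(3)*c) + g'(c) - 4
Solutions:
 g(c) = C1 - 4*c^3/3 + 4*c - sqrt(3)*exp(sqrt(3)*c)


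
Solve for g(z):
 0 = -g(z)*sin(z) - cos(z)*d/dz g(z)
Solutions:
 g(z) = C1*cos(z)


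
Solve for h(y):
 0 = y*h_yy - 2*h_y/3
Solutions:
 h(y) = C1 + C2*y^(5/3)


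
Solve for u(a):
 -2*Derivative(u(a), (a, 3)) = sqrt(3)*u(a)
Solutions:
 u(a) = C3*exp(-2^(2/3)*3^(1/6)*a/2) + (C1*sin(6^(2/3)*a/4) + C2*cos(6^(2/3)*a/4))*exp(2^(2/3)*3^(1/6)*a/4)


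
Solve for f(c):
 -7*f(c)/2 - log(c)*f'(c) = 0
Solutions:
 f(c) = C1*exp(-7*li(c)/2)


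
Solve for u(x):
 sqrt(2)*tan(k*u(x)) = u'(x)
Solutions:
 u(x) = Piecewise((-asin(exp(C1*k + sqrt(2)*k*x))/k + pi/k, Ne(k, 0)), (nan, True))
 u(x) = Piecewise((asin(exp(C1*k + sqrt(2)*k*x))/k, Ne(k, 0)), (nan, True))


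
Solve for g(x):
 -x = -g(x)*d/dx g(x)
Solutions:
 g(x) = -sqrt(C1 + x^2)
 g(x) = sqrt(C1 + x^2)


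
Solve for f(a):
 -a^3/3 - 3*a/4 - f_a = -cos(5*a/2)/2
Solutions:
 f(a) = C1 - a^4/12 - 3*a^2/8 + sin(5*a/2)/5


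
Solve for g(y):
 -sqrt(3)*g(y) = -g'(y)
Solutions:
 g(y) = C1*exp(sqrt(3)*y)


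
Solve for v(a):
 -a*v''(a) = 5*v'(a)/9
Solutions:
 v(a) = C1 + C2*a^(4/9)


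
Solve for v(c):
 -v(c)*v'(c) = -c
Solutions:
 v(c) = -sqrt(C1 + c^2)
 v(c) = sqrt(C1 + c^2)


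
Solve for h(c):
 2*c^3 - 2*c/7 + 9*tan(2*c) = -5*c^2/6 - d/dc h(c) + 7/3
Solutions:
 h(c) = C1 - c^4/2 - 5*c^3/18 + c^2/7 + 7*c/3 + 9*log(cos(2*c))/2


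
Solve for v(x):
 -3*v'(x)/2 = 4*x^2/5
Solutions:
 v(x) = C1 - 8*x^3/45


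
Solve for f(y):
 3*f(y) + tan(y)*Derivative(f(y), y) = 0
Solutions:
 f(y) = C1/sin(y)^3


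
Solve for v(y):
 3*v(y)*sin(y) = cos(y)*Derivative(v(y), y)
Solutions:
 v(y) = C1/cos(y)^3


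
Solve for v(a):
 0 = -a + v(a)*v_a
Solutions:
 v(a) = -sqrt(C1 + a^2)
 v(a) = sqrt(C1 + a^2)


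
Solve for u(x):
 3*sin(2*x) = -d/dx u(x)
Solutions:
 u(x) = C1 + 3*cos(2*x)/2


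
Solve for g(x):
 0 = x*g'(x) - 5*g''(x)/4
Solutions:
 g(x) = C1 + C2*erfi(sqrt(10)*x/5)


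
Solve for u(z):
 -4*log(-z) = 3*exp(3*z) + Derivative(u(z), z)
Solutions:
 u(z) = C1 - 4*z*log(-z) + 4*z - exp(3*z)


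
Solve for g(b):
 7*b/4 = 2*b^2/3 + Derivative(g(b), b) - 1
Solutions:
 g(b) = C1 - 2*b^3/9 + 7*b^2/8 + b


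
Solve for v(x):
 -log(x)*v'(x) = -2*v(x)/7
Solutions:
 v(x) = C1*exp(2*li(x)/7)


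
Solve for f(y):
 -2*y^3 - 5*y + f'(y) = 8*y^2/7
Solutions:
 f(y) = C1 + y^4/2 + 8*y^3/21 + 5*y^2/2


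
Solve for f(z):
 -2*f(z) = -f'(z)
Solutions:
 f(z) = C1*exp(2*z)


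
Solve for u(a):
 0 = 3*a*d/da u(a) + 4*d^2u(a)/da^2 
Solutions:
 u(a) = C1 + C2*erf(sqrt(6)*a/4)


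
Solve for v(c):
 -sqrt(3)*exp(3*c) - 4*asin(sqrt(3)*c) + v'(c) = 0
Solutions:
 v(c) = C1 + 4*c*asin(sqrt(3)*c) + 4*sqrt(3)*sqrt(1 - 3*c^2)/3 + sqrt(3)*exp(3*c)/3


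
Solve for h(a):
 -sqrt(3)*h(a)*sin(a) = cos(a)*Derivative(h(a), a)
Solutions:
 h(a) = C1*cos(a)^(sqrt(3))


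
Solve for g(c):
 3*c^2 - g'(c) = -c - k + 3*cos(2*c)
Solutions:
 g(c) = C1 + c^3 + c^2/2 + c*k - 3*sin(2*c)/2


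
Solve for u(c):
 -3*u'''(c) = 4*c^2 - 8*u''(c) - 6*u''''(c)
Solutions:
 u(c) = C1 + C2*c + c^4/24 + c^3/16 - 39*c^2/128 + (C3*sin(sqrt(183)*c/12) + C4*cos(sqrt(183)*c/12))*exp(c/4)


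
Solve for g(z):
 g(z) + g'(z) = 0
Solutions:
 g(z) = C1*exp(-z)


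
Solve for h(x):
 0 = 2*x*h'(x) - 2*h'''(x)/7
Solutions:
 h(x) = C1 + Integral(C2*airyai(7^(1/3)*x) + C3*airybi(7^(1/3)*x), x)


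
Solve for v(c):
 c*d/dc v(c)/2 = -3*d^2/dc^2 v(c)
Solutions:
 v(c) = C1 + C2*erf(sqrt(3)*c/6)


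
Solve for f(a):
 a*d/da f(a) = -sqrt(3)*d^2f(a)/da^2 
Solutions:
 f(a) = C1 + C2*erf(sqrt(2)*3^(3/4)*a/6)


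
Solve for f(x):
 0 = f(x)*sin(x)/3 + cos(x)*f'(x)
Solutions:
 f(x) = C1*cos(x)^(1/3)


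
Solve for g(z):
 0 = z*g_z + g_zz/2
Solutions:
 g(z) = C1 + C2*erf(z)


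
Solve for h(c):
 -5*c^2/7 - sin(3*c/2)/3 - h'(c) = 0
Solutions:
 h(c) = C1 - 5*c^3/21 + 2*cos(3*c/2)/9


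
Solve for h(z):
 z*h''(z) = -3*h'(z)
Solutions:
 h(z) = C1 + C2/z^2


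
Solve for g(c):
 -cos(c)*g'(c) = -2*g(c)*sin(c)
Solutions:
 g(c) = C1/cos(c)^2


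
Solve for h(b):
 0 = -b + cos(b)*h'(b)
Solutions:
 h(b) = C1 + Integral(b/cos(b), b)


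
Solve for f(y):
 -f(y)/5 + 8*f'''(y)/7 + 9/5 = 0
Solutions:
 f(y) = C3*exp(5^(2/3)*7^(1/3)*y/10) + (C1*sin(sqrt(3)*5^(2/3)*7^(1/3)*y/20) + C2*cos(sqrt(3)*5^(2/3)*7^(1/3)*y/20))*exp(-5^(2/3)*7^(1/3)*y/20) + 9


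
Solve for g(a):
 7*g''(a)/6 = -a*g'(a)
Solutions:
 g(a) = C1 + C2*erf(sqrt(21)*a/7)


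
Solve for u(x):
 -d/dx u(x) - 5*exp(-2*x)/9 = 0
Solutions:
 u(x) = C1 + 5*exp(-2*x)/18


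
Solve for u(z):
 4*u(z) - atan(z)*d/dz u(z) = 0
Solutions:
 u(z) = C1*exp(4*Integral(1/atan(z), z))


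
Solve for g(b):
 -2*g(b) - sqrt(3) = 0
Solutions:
 g(b) = -sqrt(3)/2


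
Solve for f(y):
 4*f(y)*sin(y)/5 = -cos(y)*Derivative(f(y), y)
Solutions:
 f(y) = C1*cos(y)^(4/5)


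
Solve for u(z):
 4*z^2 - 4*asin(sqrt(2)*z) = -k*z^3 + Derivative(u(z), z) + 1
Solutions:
 u(z) = C1 + k*z^4/4 + 4*z^3/3 - 4*z*asin(sqrt(2)*z) - z - 2*sqrt(2)*sqrt(1 - 2*z^2)


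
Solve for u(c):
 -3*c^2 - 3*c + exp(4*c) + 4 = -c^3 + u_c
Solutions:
 u(c) = C1 + c^4/4 - c^3 - 3*c^2/2 + 4*c + exp(4*c)/4


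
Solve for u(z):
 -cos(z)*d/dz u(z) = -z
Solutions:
 u(z) = C1 + Integral(z/cos(z), z)


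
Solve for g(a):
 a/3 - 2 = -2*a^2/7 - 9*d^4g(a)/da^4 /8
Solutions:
 g(a) = C1 + C2*a + C3*a^2 + C4*a^3 - 2*a^6/2835 - a^5/405 + 2*a^4/27


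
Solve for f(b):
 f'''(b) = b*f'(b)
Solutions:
 f(b) = C1 + Integral(C2*airyai(b) + C3*airybi(b), b)


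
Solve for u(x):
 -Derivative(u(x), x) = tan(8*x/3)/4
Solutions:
 u(x) = C1 + 3*log(cos(8*x/3))/32


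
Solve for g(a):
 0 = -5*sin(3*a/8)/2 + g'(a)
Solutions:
 g(a) = C1 - 20*cos(3*a/8)/3


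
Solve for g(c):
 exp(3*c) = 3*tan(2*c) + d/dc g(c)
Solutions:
 g(c) = C1 + exp(3*c)/3 + 3*log(cos(2*c))/2


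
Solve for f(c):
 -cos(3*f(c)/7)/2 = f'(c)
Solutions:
 c/2 - 7*log(sin(3*f(c)/7) - 1)/6 + 7*log(sin(3*f(c)/7) + 1)/6 = C1


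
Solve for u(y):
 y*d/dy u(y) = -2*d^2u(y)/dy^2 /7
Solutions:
 u(y) = C1 + C2*erf(sqrt(7)*y/2)


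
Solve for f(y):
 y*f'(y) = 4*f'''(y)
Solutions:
 f(y) = C1 + Integral(C2*airyai(2^(1/3)*y/2) + C3*airybi(2^(1/3)*y/2), y)


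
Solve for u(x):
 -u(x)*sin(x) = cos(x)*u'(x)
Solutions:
 u(x) = C1*cos(x)


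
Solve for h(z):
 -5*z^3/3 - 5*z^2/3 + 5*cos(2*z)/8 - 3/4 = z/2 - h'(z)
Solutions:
 h(z) = C1 + 5*z^4/12 + 5*z^3/9 + z^2/4 + 3*z/4 - 5*sin(2*z)/16


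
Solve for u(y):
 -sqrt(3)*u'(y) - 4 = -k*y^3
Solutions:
 u(y) = C1 + sqrt(3)*k*y^4/12 - 4*sqrt(3)*y/3


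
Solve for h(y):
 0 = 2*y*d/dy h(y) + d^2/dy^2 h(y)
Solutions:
 h(y) = C1 + C2*erf(y)


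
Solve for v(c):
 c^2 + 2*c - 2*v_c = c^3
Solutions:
 v(c) = C1 - c^4/8 + c^3/6 + c^2/2


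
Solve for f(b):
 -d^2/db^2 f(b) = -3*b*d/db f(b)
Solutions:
 f(b) = C1 + C2*erfi(sqrt(6)*b/2)


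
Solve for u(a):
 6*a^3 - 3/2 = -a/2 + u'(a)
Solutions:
 u(a) = C1 + 3*a^4/2 + a^2/4 - 3*a/2


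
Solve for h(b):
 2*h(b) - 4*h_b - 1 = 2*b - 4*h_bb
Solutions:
 h(b) = b + (C1*sin(b/2) + C2*cos(b/2))*exp(b/2) + 5/2


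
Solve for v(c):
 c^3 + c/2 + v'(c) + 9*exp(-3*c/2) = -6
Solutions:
 v(c) = C1 - c^4/4 - c^2/4 - 6*c + 6*exp(-3*c/2)


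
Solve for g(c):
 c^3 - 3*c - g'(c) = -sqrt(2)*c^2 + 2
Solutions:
 g(c) = C1 + c^4/4 + sqrt(2)*c^3/3 - 3*c^2/2 - 2*c


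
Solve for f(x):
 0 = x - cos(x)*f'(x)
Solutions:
 f(x) = C1 + Integral(x/cos(x), x)


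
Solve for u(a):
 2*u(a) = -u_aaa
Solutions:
 u(a) = C3*exp(-2^(1/3)*a) + (C1*sin(2^(1/3)*sqrt(3)*a/2) + C2*cos(2^(1/3)*sqrt(3)*a/2))*exp(2^(1/3)*a/2)


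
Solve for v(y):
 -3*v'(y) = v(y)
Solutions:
 v(y) = C1*exp(-y/3)


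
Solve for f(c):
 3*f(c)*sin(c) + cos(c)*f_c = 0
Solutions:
 f(c) = C1*cos(c)^3


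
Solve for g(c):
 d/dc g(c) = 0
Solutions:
 g(c) = C1


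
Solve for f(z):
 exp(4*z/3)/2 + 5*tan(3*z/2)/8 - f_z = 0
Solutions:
 f(z) = C1 + 3*exp(4*z/3)/8 - 5*log(cos(3*z/2))/12


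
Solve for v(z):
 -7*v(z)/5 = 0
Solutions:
 v(z) = 0


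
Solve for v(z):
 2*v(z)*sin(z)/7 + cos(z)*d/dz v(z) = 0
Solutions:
 v(z) = C1*cos(z)^(2/7)


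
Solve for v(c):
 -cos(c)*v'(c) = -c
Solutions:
 v(c) = C1 + Integral(c/cos(c), c)


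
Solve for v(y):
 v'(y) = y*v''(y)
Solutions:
 v(y) = C1 + C2*y^2


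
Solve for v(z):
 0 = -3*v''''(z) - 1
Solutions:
 v(z) = C1 + C2*z + C3*z^2 + C4*z^3 - z^4/72


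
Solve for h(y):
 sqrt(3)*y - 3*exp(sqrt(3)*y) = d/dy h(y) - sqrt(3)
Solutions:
 h(y) = C1 + sqrt(3)*y^2/2 + sqrt(3)*y - sqrt(3)*exp(sqrt(3)*y)


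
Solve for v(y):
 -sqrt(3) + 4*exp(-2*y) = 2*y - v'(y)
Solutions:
 v(y) = C1 + y^2 + sqrt(3)*y + 2*exp(-2*y)


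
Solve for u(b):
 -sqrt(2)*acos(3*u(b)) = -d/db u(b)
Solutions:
 Integral(1/acos(3*_y), (_y, u(b))) = C1 + sqrt(2)*b


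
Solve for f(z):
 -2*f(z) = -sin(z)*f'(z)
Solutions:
 f(z) = C1*(cos(z) - 1)/(cos(z) + 1)


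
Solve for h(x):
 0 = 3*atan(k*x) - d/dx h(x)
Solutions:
 h(x) = C1 + 3*Piecewise((x*atan(k*x) - log(k^2*x^2 + 1)/(2*k), Ne(k, 0)), (0, True))


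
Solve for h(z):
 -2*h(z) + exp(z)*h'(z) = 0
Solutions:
 h(z) = C1*exp(-2*exp(-z))


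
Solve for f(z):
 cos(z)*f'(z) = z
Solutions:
 f(z) = C1 + Integral(z/cos(z), z)


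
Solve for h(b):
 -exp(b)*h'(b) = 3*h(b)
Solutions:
 h(b) = C1*exp(3*exp(-b))


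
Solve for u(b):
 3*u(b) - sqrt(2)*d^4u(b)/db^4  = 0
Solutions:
 u(b) = C1*exp(-2^(7/8)*3^(1/4)*b/2) + C2*exp(2^(7/8)*3^(1/4)*b/2) + C3*sin(2^(7/8)*3^(1/4)*b/2) + C4*cos(2^(7/8)*3^(1/4)*b/2)


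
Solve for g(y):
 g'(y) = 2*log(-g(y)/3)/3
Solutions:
 -3*Integral(1/(log(-_y) - log(3)), (_y, g(y)))/2 = C1 - y


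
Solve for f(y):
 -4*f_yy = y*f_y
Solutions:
 f(y) = C1 + C2*erf(sqrt(2)*y/4)


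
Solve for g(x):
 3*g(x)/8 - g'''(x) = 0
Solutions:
 g(x) = C3*exp(3^(1/3)*x/2) + (C1*sin(3^(5/6)*x/4) + C2*cos(3^(5/6)*x/4))*exp(-3^(1/3)*x/4)


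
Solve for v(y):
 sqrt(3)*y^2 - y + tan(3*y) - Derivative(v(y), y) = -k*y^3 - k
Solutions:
 v(y) = C1 + k*y^4/4 + k*y + sqrt(3)*y^3/3 - y^2/2 - log(cos(3*y))/3


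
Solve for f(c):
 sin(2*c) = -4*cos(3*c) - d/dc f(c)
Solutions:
 f(c) = C1 - 4*sin(3*c)/3 + cos(2*c)/2


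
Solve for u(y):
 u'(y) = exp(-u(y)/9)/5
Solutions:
 u(y) = 9*log(C1 + y/45)


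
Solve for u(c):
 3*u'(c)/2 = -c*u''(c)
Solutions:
 u(c) = C1 + C2/sqrt(c)


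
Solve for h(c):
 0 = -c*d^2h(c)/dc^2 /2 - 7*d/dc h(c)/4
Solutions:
 h(c) = C1 + C2/c^(5/2)


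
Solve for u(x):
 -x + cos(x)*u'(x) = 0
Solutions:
 u(x) = C1 + Integral(x/cos(x), x)


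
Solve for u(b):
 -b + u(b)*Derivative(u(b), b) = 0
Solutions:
 u(b) = -sqrt(C1 + b^2)
 u(b) = sqrt(C1 + b^2)


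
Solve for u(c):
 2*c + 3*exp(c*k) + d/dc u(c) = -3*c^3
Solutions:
 u(c) = C1 - 3*c^4/4 - c^2 - 3*exp(c*k)/k


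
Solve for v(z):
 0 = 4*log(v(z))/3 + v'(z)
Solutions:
 li(v(z)) = C1 - 4*z/3


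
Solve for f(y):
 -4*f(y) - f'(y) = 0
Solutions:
 f(y) = C1*exp(-4*y)


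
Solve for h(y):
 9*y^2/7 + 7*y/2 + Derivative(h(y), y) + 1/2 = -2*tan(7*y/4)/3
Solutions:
 h(y) = C1 - 3*y^3/7 - 7*y^2/4 - y/2 + 8*log(cos(7*y/4))/21


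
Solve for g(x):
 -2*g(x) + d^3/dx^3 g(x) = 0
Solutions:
 g(x) = C3*exp(2^(1/3)*x) + (C1*sin(2^(1/3)*sqrt(3)*x/2) + C2*cos(2^(1/3)*sqrt(3)*x/2))*exp(-2^(1/3)*x/2)


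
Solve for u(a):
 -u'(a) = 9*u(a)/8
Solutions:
 u(a) = C1*exp(-9*a/8)


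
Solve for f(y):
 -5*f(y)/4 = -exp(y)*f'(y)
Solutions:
 f(y) = C1*exp(-5*exp(-y)/4)


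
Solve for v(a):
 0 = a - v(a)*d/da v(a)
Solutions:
 v(a) = -sqrt(C1 + a^2)
 v(a) = sqrt(C1 + a^2)


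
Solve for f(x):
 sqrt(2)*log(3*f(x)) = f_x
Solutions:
 -sqrt(2)*Integral(1/(log(_y) + log(3)), (_y, f(x)))/2 = C1 - x


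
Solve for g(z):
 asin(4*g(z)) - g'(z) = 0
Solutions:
 Integral(1/asin(4*_y), (_y, g(z))) = C1 + z


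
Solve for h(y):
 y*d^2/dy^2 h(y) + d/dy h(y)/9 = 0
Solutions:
 h(y) = C1 + C2*y^(8/9)


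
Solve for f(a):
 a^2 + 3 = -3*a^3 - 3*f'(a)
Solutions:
 f(a) = C1 - a^4/4 - a^3/9 - a


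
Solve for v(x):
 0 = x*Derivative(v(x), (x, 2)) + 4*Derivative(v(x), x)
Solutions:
 v(x) = C1 + C2/x^3


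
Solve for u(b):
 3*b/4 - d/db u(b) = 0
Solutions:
 u(b) = C1 + 3*b^2/8


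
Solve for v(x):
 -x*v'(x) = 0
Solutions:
 v(x) = C1


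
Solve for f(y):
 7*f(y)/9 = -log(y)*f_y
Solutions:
 f(y) = C1*exp(-7*li(y)/9)


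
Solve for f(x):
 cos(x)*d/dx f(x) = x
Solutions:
 f(x) = C1 + Integral(x/cos(x), x)


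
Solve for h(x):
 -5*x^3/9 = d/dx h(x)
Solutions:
 h(x) = C1 - 5*x^4/36


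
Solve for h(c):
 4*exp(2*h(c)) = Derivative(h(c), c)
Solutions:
 h(c) = log(-sqrt(-1/(C1 + 4*c))) - log(2)/2
 h(c) = log(-1/(C1 + 4*c))/2 - log(2)/2


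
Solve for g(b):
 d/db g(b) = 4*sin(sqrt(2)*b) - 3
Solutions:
 g(b) = C1 - 3*b - 2*sqrt(2)*cos(sqrt(2)*b)


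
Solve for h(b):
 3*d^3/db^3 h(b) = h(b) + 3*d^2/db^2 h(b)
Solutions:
 h(b) = C1*exp(b*(-2^(2/3)*(3*sqrt(13) + 11)^(1/3) - 2*2^(1/3)/(3*sqrt(13) + 11)^(1/3) + 4)/12)*sin(2^(1/3)*sqrt(3)*b*(-2^(1/3)*(3*sqrt(13) + 11)^(1/3) + 2/(3*sqrt(13) + 11)^(1/3))/12) + C2*exp(b*(-2^(2/3)*(3*sqrt(13) + 11)^(1/3) - 2*2^(1/3)/(3*sqrt(13) + 11)^(1/3) + 4)/12)*cos(2^(1/3)*sqrt(3)*b*(-2^(1/3)*(3*sqrt(13) + 11)^(1/3) + 2/(3*sqrt(13) + 11)^(1/3))/12) + C3*exp(b*(2*2^(1/3)/(3*sqrt(13) + 11)^(1/3) + 2 + 2^(2/3)*(3*sqrt(13) + 11)^(1/3))/6)


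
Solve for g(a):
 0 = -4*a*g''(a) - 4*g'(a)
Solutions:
 g(a) = C1 + C2*log(a)


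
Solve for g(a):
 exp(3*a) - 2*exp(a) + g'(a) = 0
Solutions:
 g(a) = C1 - exp(3*a)/3 + 2*exp(a)


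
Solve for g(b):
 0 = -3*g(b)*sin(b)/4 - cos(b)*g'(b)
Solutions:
 g(b) = C1*cos(b)^(3/4)


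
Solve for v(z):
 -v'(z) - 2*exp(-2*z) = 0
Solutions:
 v(z) = C1 + exp(-2*z)


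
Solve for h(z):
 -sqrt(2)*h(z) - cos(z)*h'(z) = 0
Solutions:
 h(z) = C1*(sin(z) - 1)^(sqrt(2)/2)/(sin(z) + 1)^(sqrt(2)/2)


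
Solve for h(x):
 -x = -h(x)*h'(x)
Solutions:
 h(x) = -sqrt(C1 + x^2)
 h(x) = sqrt(C1 + x^2)


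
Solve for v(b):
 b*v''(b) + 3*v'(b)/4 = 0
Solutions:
 v(b) = C1 + C2*b^(1/4)


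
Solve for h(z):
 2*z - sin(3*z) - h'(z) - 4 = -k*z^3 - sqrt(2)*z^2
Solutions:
 h(z) = C1 + k*z^4/4 + sqrt(2)*z^3/3 + z^2 - 4*z + cos(3*z)/3


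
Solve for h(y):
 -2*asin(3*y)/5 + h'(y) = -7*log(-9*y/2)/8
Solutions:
 h(y) = C1 - 7*y*log(-y)/8 + 2*y*asin(3*y)/5 - 7*y*log(3)/4 + 7*y*log(2)/8 + 7*y/8 + 2*sqrt(1 - 9*y^2)/15


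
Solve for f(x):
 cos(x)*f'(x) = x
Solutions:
 f(x) = C1 + Integral(x/cos(x), x)


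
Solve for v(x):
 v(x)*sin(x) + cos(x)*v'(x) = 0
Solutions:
 v(x) = C1*cos(x)


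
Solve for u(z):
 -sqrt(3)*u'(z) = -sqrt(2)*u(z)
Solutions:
 u(z) = C1*exp(sqrt(6)*z/3)


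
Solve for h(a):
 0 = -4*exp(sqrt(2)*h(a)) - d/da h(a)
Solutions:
 h(a) = sqrt(2)*(2*log(1/(C1 + 4*a)) - log(2))/4


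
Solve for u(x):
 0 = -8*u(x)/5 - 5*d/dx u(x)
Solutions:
 u(x) = C1*exp(-8*x/25)


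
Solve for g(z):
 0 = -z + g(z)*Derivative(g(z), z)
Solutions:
 g(z) = -sqrt(C1 + z^2)
 g(z) = sqrt(C1 + z^2)


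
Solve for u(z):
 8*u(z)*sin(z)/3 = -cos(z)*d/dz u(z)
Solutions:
 u(z) = C1*cos(z)^(8/3)


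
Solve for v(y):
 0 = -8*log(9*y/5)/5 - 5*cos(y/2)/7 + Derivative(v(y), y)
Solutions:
 v(y) = C1 + 8*y*log(y)/5 - 8*y*log(5)/5 - 8*y/5 + 16*y*log(3)/5 + 10*sin(y/2)/7


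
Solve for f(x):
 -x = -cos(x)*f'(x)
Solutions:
 f(x) = C1 + Integral(x/cos(x), x)


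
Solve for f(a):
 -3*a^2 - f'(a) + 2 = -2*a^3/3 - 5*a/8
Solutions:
 f(a) = C1 + a^4/6 - a^3 + 5*a^2/16 + 2*a


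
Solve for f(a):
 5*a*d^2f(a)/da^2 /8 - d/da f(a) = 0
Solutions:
 f(a) = C1 + C2*a^(13/5)


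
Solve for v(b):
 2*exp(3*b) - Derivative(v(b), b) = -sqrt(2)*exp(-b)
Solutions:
 v(b) = C1 + 2*exp(3*b)/3 - sqrt(2)*exp(-b)


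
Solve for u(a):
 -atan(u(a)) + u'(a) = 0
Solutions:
 Integral(1/atan(_y), (_y, u(a))) = C1 + a


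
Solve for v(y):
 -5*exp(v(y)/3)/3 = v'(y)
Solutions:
 v(y) = 3*log(1/(C1 + 5*y)) + 6*log(3)


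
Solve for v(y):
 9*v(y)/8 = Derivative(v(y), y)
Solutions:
 v(y) = C1*exp(9*y/8)


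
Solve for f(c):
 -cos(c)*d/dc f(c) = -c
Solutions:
 f(c) = C1 + Integral(c/cos(c), c)


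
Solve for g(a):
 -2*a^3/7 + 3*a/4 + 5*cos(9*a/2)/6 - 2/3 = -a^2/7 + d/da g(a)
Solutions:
 g(a) = C1 - a^4/14 + a^3/21 + 3*a^2/8 - 2*a/3 + 5*sin(9*a/2)/27


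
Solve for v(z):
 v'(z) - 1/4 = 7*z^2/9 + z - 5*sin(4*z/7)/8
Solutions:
 v(z) = C1 + 7*z^3/27 + z^2/2 + z/4 + 35*cos(4*z/7)/32


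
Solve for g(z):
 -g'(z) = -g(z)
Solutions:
 g(z) = C1*exp(z)


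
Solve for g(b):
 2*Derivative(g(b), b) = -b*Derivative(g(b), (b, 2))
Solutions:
 g(b) = C1 + C2/b


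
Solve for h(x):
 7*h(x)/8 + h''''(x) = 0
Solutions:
 h(x) = (C1*sin(2^(3/4)*7^(1/4)*x/4) + C2*cos(2^(3/4)*7^(1/4)*x/4))*exp(-2^(3/4)*7^(1/4)*x/4) + (C3*sin(2^(3/4)*7^(1/4)*x/4) + C4*cos(2^(3/4)*7^(1/4)*x/4))*exp(2^(3/4)*7^(1/4)*x/4)


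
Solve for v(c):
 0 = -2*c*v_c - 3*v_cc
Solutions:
 v(c) = C1 + C2*erf(sqrt(3)*c/3)


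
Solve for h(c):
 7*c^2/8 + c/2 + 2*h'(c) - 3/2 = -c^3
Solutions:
 h(c) = C1 - c^4/8 - 7*c^3/48 - c^2/8 + 3*c/4


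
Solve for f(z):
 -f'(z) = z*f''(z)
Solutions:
 f(z) = C1 + C2*log(z)


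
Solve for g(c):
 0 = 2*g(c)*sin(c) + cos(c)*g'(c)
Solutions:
 g(c) = C1*cos(c)^2
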